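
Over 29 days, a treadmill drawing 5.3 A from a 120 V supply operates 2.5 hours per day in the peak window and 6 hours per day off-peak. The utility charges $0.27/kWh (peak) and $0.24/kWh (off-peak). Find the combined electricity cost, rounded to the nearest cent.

Power = 5.3 A × 120 V = 636 W = 0.636 kW
Peak energy = 0.636 kW × 2.5 h × 29 = 46.11 kWh
Off-peak energy = 0.636 kW × 6 h × 29 = 110.664 kWh
Cost = 46.11 × $0.27 + 110.664 × $0.24 = $12.4497 + $26.55936 = $39.01

$39.01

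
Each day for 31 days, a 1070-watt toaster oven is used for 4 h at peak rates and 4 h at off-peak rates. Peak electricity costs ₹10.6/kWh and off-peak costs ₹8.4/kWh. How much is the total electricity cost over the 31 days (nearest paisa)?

₹2520.92

Peak energy = 1.07 kW × 4 h × 31 = 132.68 kWh
Off-peak energy = 1.07 kW × 4 h × 31 = 132.68 kWh
Cost = 132.68 × ₹10.6 + 132.68 × ₹8.4 = ₹1406.408 + ₹1114.512 = ₹2520.92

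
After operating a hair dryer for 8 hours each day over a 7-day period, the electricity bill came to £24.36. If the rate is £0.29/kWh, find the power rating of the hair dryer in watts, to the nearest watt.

1500 W

Energy = £24.36 ÷ £0.29/kWh = 84 kWh
Runtime = 8 h/day × 7 days = 56 h
Power = 84 kWh ÷ 56 h = 1.5 kW = 1500 W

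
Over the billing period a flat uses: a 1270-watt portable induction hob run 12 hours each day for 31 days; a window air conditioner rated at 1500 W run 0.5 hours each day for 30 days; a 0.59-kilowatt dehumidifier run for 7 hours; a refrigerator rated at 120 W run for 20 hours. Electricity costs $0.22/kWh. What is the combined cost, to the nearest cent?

portable induction hob: Runtime = 12 h/day × 31 days = 372 h
portable induction hob: 1.27 kW × 372 h = 472.44 kWh
window air conditioner: Runtime = 0.5 h/day × 30 days = 15 h
window air conditioner: 1.5 kW × 15 h = 22.5 kWh
dehumidifier: 0.59 kW × 7 h = 4.13 kWh
refrigerator: 0.12 kW × 20 h = 2.4 kWh
Total energy = 501.47 kWh
Cost = 501.47 × $0.22 = $110.32

$110.32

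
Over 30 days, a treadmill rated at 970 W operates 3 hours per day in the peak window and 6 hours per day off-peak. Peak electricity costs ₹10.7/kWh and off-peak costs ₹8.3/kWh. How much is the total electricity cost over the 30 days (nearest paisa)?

₹2383.29

Peak energy = 0.97 kW × 3 h × 30 = 87.3 kWh
Off-peak energy = 0.97 kW × 6 h × 30 = 174.6 kWh
Cost = 87.3 × ₹10.7 + 174.6 × ₹8.3 = ₹934.11 + ₹1449.18 = ₹2383.29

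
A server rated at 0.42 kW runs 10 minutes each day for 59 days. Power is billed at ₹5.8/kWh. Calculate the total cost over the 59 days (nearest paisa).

Runtime = 10 min × 59 = 590 min = 9.833333… h
Energy = 0.42 kW × 9.833333… h = 4.13 kWh
Cost = 4.13 kWh × ₹5.8/kWh = ₹23.95

₹23.95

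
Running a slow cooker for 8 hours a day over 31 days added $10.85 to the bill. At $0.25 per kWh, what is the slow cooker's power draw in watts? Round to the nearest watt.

Energy = $10.85 ÷ $0.25/kWh = 43.4 kWh
Runtime = 8 h/day × 31 days = 248 h
Power = 43.4 kWh ÷ 248 h = 0.175 kW = 175 W

175 W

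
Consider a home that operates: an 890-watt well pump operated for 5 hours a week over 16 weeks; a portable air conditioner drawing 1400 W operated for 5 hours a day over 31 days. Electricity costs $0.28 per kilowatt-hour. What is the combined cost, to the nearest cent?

$80.70

well pump: Runtime = 5 h/week × 16 weeks = 80 h
well pump: 0.89 kW × 80 h = 71.2 kWh
portable air conditioner: Runtime = 5 h/day × 31 days = 155 h
portable air conditioner: 1.4 kW × 155 h = 217 kWh
Total energy = 288.2 kWh
Cost = 288.2 × $0.28 = $80.70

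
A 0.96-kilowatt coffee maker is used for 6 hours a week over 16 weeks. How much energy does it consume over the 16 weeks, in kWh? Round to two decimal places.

92.16 kWh

Runtime = 6 h/week × 16 weeks = 96 h
Energy = 0.96 kW × 96 h = 92.16 kWh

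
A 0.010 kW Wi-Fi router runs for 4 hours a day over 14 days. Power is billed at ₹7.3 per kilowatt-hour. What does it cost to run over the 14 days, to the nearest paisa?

Runtime = 4 h/day × 14 days = 56 h
Energy = 0.01 kW × 56 h = 0.56 kWh
Cost = 0.56 kWh × ₹7.3/kWh = ₹4.09

₹4.09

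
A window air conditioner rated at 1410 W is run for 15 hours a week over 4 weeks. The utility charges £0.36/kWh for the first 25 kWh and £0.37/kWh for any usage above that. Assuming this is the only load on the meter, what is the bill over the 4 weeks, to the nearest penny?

£31.05

Runtime = 15 h/week × 4 weeks = 60 h
Energy = 1.41 kW × 60 h = 84.6 kWh
Tier 1 (0–25 kWh): 25 × £0.36 = £9
Above 25 kWh: 59.6 × £0.37 = £22.052
Bill = £31.05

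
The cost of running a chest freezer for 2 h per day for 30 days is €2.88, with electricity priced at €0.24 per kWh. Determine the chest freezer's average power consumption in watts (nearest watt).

Energy = €2.88 ÷ €0.24/kWh = 12 kWh
Runtime = 2 h/day × 30 days = 60 h
Power = 12 kWh ÷ 60 h = 0.2 kW = 200 W

200 W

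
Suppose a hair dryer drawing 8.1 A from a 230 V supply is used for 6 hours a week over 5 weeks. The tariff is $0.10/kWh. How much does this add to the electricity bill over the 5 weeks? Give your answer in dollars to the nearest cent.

Power = 8.1 A × 230 V = 1863 W = 1.863 kW
Runtime = 6 h/week × 5 weeks = 30 h
Energy = 1.863 kW × 30 h = 55.89 kWh
Cost = 55.89 kWh × $0.10/kWh = $5.59

$5.59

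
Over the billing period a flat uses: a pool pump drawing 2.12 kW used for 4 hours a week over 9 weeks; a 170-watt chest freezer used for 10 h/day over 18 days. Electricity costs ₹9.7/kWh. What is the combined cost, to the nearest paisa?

₹1037.12

pool pump: Runtime = 4 h/week × 9 weeks = 36 h
pool pump: 2.12 kW × 36 h = 76.32 kWh
chest freezer: Runtime = 10 h/day × 18 days = 180 h
chest freezer: 0.17 kW × 180 h = 30.6 kWh
Total energy = 106.92 kWh
Cost = 106.92 × ₹9.7 = ₹1037.12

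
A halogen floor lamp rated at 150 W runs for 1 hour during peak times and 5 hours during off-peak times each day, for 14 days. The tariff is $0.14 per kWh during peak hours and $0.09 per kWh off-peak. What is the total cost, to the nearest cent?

Peak energy = 0.15 kW × 1 h × 14 = 2.1 kWh
Off-peak energy = 0.15 kW × 5 h × 14 = 10.5 kWh
Cost = 2.1 × $0.14 + 10.5 × $0.09 = $0.294 + $0.945 = $1.24

$1.24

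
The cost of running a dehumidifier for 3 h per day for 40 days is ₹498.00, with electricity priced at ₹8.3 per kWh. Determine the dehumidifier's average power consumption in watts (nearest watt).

Energy = ₹498.00 ÷ ₹8.3/kWh = 60 kWh
Runtime = 3 h/day × 40 days = 120 h
Power = 60 kWh ÷ 120 h = 0.5 kW = 500 W

500 W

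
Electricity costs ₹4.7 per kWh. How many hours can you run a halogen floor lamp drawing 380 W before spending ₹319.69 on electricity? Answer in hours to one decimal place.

Energy available = ₹319.69 ÷ ₹4.7/kWh = 68.0191 kWh
Hours = 68.0191 kWh ÷ 0.38 kW = 179.0 h

179.0 h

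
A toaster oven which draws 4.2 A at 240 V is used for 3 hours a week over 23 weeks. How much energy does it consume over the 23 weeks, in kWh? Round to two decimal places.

69.55 kWh

Power = 4.2 A × 240 V = 1008 W = 1.008 kW
Runtime = 3 h/week × 23 weeks = 69 h
Energy = 1.008 kW × 69 h = 69.552 kWh ≈ 69.55 kWh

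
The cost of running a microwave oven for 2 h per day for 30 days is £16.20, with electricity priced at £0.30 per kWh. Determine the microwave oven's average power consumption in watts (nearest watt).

Energy = £16.20 ÷ £0.30/kWh = 54 kWh
Runtime = 2 h/day × 30 days = 60 h
Power = 54 kWh ÷ 60 h = 0.9 kW = 900 W

900 W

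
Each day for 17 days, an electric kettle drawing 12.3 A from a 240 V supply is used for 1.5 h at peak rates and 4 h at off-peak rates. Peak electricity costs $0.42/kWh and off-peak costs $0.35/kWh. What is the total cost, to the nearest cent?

$101.87

Power = 12.3 A × 240 V = 2952 W = 2.952 kW
Peak energy = 2.952 kW × 1.5 h × 17 = 75.276 kWh
Off-peak energy = 2.952 kW × 4 h × 17 = 200.736 kWh
Cost = 75.276 × $0.42 + 200.736 × $0.35 = $31.61592 + $70.2576 = $101.87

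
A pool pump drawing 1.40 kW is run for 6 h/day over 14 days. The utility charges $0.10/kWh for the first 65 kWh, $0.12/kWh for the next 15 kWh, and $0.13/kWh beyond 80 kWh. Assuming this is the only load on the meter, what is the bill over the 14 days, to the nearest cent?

$13.19

Runtime = 6 h/day × 14 days = 84 h
Energy = 1.4 kW × 84 h = 117.6 kWh
Tier 1 (0–65 kWh): 65 × $0.10 = $6.5
Tier 2 (65–80 kWh): 15 × $0.12 = $1.8
Above 80 kWh: 37.6 × $0.13 = $4.888
Bill = $13.19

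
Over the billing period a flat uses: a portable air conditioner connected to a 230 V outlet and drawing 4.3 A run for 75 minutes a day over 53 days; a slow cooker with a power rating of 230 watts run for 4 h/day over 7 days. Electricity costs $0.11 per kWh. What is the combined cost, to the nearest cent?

$7.92

portable air conditioner: Power = 4.3 A × 230 V = 989 W = 0.989 kW
portable air conditioner: Runtime = 75 min × 53 = 3975 min = 66.25 h
portable air conditioner: 0.989 kW × 66.25 h = 65.52125 kWh
slow cooker: Runtime = 4 h/day × 7 days = 28 h
slow cooker: 0.23 kW × 28 h = 6.44 kWh
Total energy = 71.96125 kWh
Cost = 71.96125 × $0.11 = $7.92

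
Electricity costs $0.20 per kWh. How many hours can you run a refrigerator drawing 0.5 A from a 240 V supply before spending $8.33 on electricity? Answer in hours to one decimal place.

Power = 0.5 A × 240 V = 120 W = 0.12 kW
Energy available = $8.33 ÷ $0.20/kWh = 41.65 kWh
Hours = 41.65 kWh ÷ 0.12 kW = 347.1 h

347.1 h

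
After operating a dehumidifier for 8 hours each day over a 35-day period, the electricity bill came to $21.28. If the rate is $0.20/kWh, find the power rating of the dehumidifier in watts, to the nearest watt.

Energy = $21.28 ÷ $0.20/kWh = 106.4 kWh
Runtime = 8 h/day × 35 days = 280 h
Power = 106.4 kWh ÷ 280 h = 0.38 kW = 380 W

380 W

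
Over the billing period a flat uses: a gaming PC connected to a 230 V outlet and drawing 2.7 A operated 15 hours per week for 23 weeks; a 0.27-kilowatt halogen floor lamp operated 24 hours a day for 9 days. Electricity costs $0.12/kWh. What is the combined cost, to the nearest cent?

$32.71

gaming PC: Power = 2.7 A × 230 V = 621 W = 0.621 kW
gaming PC: Runtime = 15 h/week × 23 weeks = 345 h
gaming PC: 0.621 kW × 345 h = 214.245 kWh
halogen floor lamp: Runtime = 24 h × 9 = 216 h
halogen floor lamp: 0.27 kW × 216 h = 58.32 kWh
Total energy = 272.565 kWh
Cost = 272.565 × $0.12 = $32.71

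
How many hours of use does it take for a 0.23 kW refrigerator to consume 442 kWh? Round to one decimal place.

Hours = 442 kWh ÷ 0.23 kW = 1921.7 h

1921.7 h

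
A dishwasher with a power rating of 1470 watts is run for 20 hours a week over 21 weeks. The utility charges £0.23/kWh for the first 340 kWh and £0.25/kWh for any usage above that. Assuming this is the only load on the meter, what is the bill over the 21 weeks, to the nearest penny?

£147.55

Runtime = 20 h/week × 21 weeks = 420 h
Energy = 1.47 kW × 420 h = 617.4 kWh
Tier 1 (0–340 kWh): 340 × £0.23 = £78.2
Above 340 kWh: 277.4 × £0.25 = £69.35
Bill = £147.55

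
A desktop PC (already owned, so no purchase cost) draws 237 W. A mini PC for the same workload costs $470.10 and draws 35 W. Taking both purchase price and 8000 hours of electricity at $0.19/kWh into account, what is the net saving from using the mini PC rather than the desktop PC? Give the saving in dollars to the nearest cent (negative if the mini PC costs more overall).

-$163.06

desktop PC: $0.00 + (237/1000) kW × 8000 h × $0.19 = $0.00 + $360.24 = $360.24
mini PC: $470.10 + (35/1000) kW × 8000 h × $0.19 = $470.10 + $53.2 = $523.3
Saving = $360.24 − $523.3 = −$163.06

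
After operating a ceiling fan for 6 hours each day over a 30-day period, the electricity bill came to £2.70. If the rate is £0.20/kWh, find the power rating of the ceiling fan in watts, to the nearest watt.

Energy = £2.70 ÷ £0.20/kWh = 13.5 kWh
Runtime = 6 h/day × 30 days = 180 h
Power = 13.5 kWh ÷ 180 h = 0.075 kW = 75 W

75 W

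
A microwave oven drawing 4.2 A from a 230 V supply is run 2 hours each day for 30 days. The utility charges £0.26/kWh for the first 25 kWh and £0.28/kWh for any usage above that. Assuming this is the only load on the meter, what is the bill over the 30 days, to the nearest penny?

Power = 4.2 A × 230 V = 966 W = 0.966 kW
Runtime = 2 h/day × 30 days = 60 h
Energy = 0.966 kW × 60 h = 57.96 kWh
Tier 1 (0–25 kWh): 25 × £0.26 = £6.5
Above 25 kWh: 32.96 × £0.28 = £9.2288
Bill = £15.73

£15.73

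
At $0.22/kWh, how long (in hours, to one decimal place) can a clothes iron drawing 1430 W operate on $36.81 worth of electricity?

Energy available = $36.81 ÷ $0.22/kWh = 167.3182 kWh
Hours = 167.3182 kWh ÷ 1.43 kW = 117.0 h

117.0 h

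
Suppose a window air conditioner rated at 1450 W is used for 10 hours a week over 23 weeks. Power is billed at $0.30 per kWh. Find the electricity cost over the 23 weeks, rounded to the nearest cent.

Runtime = 10 h/week × 23 weeks = 230 h
Energy = 1.45 kW × 230 h = 333.5 kWh
Cost = 333.5 kWh × $0.30/kWh = $100.05

$100.05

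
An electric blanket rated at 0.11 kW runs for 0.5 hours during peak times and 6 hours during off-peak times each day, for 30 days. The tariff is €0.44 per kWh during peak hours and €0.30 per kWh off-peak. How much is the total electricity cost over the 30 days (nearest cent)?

€6.67

Peak energy = 0.11 kW × 0.5 h × 30 = 1.65 kWh
Off-peak energy = 0.11 kW × 6 h × 30 = 19.8 kWh
Cost = 1.65 × €0.44 + 19.8 × €0.30 = €0.726 + €5.94 = €6.67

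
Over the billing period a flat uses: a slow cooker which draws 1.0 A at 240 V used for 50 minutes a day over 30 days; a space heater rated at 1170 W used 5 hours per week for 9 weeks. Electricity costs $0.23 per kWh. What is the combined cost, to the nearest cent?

$13.49

slow cooker: Power = 1.0 A × 240 V = 240 W = 0.24 kW
slow cooker: Runtime = 50 min × 30 = 1500 min = 25 h
slow cooker: 0.24 kW × 25 h = 6 kWh
space heater: Runtime = 5 h/week × 9 weeks = 45 h
space heater: 1.17 kW × 45 h = 52.65 kWh
Total energy = 58.65 kWh
Cost = 58.65 × $0.23 = $13.49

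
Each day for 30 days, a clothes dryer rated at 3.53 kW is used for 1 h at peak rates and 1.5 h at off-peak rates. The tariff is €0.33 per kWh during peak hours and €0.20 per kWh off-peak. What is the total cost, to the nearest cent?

€66.72

Peak energy = 3.53 kW × 1 h × 30 = 105.9 kWh
Off-peak energy = 3.53 kW × 1.5 h × 30 = 158.85 kWh
Cost = 105.9 × €0.33 + 158.85 × €0.20 = €34.947 + €31.77 = €66.72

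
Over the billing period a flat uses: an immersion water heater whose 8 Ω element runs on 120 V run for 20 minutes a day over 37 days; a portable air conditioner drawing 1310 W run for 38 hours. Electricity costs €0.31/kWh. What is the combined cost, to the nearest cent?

immersion water heater: Power = V²/R = 120²/8 = 1800 W = 1.8 kW
immersion water heater: Runtime = 20 min × 37 = 740 min = 12.333333… h
immersion water heater: 1.8 kW × 12.333333… h = 22.2 kWh
portable air conditioner: 1.31 kW × 38 h = 49.78 kWh
Total energy = 71.98 kWh
Cost = 71.98 × €0.31 = €22.31

€22.31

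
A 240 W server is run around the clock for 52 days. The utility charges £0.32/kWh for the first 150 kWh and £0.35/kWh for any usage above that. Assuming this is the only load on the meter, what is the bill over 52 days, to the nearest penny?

£100.33

Runtime = 24 h × 52 = 1248 h
Energy = 0.24 kW × 1248 h = 299.52 kWh
Tier 1 (0–150 kWh): 150 × £0.32 = £48
Above 150 kWh: 149.52 × £0.35 = £52.332
Bill = £100.33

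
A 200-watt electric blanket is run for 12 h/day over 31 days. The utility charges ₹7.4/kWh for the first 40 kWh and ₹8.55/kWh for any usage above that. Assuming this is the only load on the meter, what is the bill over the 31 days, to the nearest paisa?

₹590.12

Runtime = 12 h/day × 31 days = 372 h
Energy = 0.2 kW × 372 h = 74.4 kWh
Tier 1 (0–40 kWh): 40 × ₹7.4 = ₹296
Above 40 kWh: 34.4 × ₹8.55 = ₹294.12
Bill = ₹590.12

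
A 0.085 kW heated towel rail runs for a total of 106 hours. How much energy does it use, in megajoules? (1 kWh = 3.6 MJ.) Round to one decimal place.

Energy = 0.085 kW × 106 h = 9.01 kWh
= 9.01 × 3.6 MJ = 32.4 MJ

32.4 MJ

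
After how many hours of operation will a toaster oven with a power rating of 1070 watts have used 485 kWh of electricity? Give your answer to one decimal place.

453.3 h

Hours = 485 kWh ÷ 1.07 kW = 453.3 h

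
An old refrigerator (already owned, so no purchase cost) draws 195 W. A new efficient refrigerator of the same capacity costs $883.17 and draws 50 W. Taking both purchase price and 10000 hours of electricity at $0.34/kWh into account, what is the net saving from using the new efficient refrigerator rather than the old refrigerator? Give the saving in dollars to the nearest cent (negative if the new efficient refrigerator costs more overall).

-$390.17

old refrigerator: $0.00 + (195/1000) kW × 10000 h × $0.34 = $0.00 + $663 = $663
new efficient refrigerator: $883.17 + (50/1000) kW × 10000 h × $0.34 = $883.17 + $170 = $1053.17
Saving = $663 − $1053.17 = −$390.17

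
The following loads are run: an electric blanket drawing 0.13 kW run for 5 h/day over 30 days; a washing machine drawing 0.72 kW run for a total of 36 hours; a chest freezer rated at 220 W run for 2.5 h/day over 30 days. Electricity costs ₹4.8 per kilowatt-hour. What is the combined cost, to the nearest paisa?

electric blanket: Runtime = 5 h/day × 30 days = 150 h
electric blanket: 0.13 kW × 150 h = 19.5 kWh
washing machine: 0.72 kW × 36 h = 25.92 kWh
chest freezer: Runtime = 2.5 h/day × 30 days = 75 h
chest freezer: 0.22 kW × 75 h = 16.5 kWh
Total energy = 61.92 kWh
Cost = 61.92 × ₹4.8 = ₹297.22

₹297.22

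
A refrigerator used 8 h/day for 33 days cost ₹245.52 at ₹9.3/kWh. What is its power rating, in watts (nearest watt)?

Energy = ₹245.52 ÷ ₹9.3/kWh = 26.4 kWh
Runtime = 8 h/day × 33 days = 264 h
Power = 26.4 kWh ÷ 264 h = 0.1 kW = 100 W

100 W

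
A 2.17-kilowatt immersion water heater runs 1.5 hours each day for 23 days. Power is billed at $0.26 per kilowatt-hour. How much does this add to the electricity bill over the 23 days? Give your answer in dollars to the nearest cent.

Runtime = 1.5 h/day × 23 days = 34.5 h
Energy = 2.17 kW × 34.5 h = 74.865 kWh
Cost = 74.865 kWh × $0.26/kWh = $19.46

$19.46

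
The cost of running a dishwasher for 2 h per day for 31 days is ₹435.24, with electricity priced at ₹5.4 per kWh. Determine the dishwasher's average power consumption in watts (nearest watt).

1300 W

Energy = ₹435.24 ÷ ₹5.4/kWh = 80.6 kWh
Runtime = 2 h/day × 31 days = 62 h
Power = 80.6 kWh ÷ 62 h = 1.3 kW = 1300 W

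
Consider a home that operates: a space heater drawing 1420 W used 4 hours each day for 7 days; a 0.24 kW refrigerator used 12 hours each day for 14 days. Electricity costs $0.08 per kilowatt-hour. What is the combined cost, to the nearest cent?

$6.41

space heater: Runtime = 4 h/day × 7 days = 28 h
space heater: 1.42 kW × 28 h = 39.76 kWh
refrigerator: Runtime = 12 h/day × 14 days = 168 h
refrigerator: 0.24 kW × 168 h = 40.32 kWh
Total energy = 80.08 kWh
Cost = 80.08 × $0.08 = $6.41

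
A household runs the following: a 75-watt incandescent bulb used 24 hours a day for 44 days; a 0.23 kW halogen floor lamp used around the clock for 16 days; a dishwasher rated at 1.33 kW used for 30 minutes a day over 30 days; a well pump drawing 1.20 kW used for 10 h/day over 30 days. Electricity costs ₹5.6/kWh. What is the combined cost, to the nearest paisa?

₹3065.83

incandescent bulb: Runtime = 24 h × 44 = 1056 h
incandescent bulb: 0.075 kW × 1056 h = 79.2 kWh
halogen floor lamp: Runtime = 24 h × 16 = 384 h
halogen floor lamp: 0.23 kW × 384 h = 88.32 kWh
dishwasher: Runtime = 30 min × 30 = 900 min = 15 h
dishwasher: 1.33 kW × 15 h = 19.95 kWh
well pump: Runtime = 10 h/day × 30 days = 300 h
well pump: 1.2 kW × 300 h = 360 kWh
Total energy = 547.47 kWh
Cost = 547.47 × ₹5.6 = ₹3065.83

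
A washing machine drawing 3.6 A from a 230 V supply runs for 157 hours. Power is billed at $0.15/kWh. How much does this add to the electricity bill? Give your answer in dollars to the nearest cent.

Power = 3.6 A × 230 V = 828 W = 0.828 kW
Energy = 0.828 kW × 157 h = 129.996 kWh
Cost = 129.996 kWh × $0.15/kWh = $19.50

$19.50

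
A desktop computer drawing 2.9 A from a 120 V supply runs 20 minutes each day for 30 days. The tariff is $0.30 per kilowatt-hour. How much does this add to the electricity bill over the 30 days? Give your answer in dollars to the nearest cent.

Power = 2.9 A × 120 V = 348 W = 0.348 kW
Runtime = 20 min × 30 = 600 min = 10 h
Energy = 0.348 kW × 10 h = 3.48 kWh
Cost = 3.48 kWh × $0.30/kWh = $1.04

$1.04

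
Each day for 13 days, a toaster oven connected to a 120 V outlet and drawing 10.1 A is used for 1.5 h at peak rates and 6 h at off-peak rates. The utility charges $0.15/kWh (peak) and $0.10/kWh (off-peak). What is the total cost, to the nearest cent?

Power = 10.1 A × 120 V = 1212 W = 1.212 kW
Peak energy = 1.212 kW × 1.5 h × 13 = 23.634 kWh
Off-peak energy = 1.212 kW × 6 h × 13 = 94.536 kWh
Cost = 23.634 × $0.15 + 94.536 × $0.10 = $3.5451 + $9.4536 = $13.00

$13.00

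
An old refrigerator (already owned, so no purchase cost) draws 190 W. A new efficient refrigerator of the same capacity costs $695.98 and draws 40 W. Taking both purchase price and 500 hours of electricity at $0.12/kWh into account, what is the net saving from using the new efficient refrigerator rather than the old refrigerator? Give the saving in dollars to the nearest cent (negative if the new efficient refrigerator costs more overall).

old refrigerator: $0.00 + (190/1000) kW × 500 h × $0.12 = $0.00 + $11.4 = $11.4
new efficient refrigerator: $695.98 + (40/1000) kW × 500 h × $0.12 = $695.98 + $2.4 = $698.38
Saving = $11.4 − $698.38 = −$686.98

-$686.98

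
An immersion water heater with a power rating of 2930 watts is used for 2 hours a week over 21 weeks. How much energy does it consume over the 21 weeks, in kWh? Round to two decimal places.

Runtime = 2 h/week × 21 weeks = 42 h
Energy = 2.93 kW × 42 h = 123.06 kWh

123.06 kWh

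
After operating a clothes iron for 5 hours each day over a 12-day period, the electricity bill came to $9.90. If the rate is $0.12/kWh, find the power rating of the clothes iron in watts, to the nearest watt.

1375 W

Energy = $9.90 ÷ $0.12/kWh = 82.5 kWh
Runtime = 5 h/day × 12 days = 60 h
Power = 82.5 kWh ÷ 60 h = 1.375 kW = 1375 W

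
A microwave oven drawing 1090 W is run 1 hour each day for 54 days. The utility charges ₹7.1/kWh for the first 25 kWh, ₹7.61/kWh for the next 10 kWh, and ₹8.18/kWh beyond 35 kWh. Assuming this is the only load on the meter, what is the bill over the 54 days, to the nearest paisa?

Runtime = 1 h/day × 54 days = 54 h
Energy = 1.09 kW × 54 h = 58.86 kWh
Tier 1 (0–25 kWh): 25 × ₹7.1 = ₹177.5
Tier 2 (25–35 kWh): 10 × ₹7.61 = ₹76.1
Above 35 kWh: 23.86 × ₹8.18 = ₹195.1748
Bill = ₹448.77

₹448.77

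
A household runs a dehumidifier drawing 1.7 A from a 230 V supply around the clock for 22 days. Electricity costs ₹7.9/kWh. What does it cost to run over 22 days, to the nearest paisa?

₹1630.94

Power = 1.7 A × 230 V = 391 W = 0.391 kW
Runtime = 24 h × 22 = 528 h
Energy = 0.391 kW × 528 h = 206.448 kWh
Cost = 206.448 kWh × ₹7.9/kWh = ₹1630.94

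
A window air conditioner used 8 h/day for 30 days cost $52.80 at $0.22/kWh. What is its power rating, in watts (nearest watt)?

Energy = $52.80 ÷ $0.22/kWh = 240 kWh
Runtime = 8 h/day × 30 days = 240 h
Power = 240 kWh ÷ 240 h = 1 kW = 1000 W

1000 W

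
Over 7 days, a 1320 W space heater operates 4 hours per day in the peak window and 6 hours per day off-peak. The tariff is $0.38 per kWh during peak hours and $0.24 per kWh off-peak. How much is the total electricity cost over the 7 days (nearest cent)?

$27.35

Peak energy = 1.32 kW × 4 h × 7 = 36.96 kWh
Off-peak energy = 1.32 kW × 6 h × 7 = 55.44 kWh
Cost = 36.96 × $0.38 + 55.44 × $0.24 = $14.0448 + $13.3056 = $27.35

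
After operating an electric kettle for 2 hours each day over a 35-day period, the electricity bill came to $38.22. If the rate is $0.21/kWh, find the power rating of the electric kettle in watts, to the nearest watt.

2600 W

Energy = $38.22 ÷ $0.21/kWh = 182 kWh
Runtime = 2 h/day × 35 days = 70 h
Power = 182 kWh ÷ 70 h = 2.6 kW = 2600 W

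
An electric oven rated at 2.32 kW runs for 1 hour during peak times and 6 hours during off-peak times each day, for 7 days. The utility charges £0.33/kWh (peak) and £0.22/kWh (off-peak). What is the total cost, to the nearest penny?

Peak energy = 2.32 kW × 1 h × 7 = 16.24 kWh
Off-peak energy = 2.32 kW × 6 h × 7 = 97.44 kWh
Cost = 16.24 × £0.33 + 97.44 × £0.22 = £5.3592 + £21.4368 = £26.80

£26.80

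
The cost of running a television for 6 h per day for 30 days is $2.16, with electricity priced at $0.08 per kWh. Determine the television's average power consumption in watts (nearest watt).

150 W

Energy = $2.16 ÷ $0.08/kWh = 27 kWh
Runtime = 6 h/day × 30 days = 180 h
Power = 27 kWh ÷ 180 h = 0.15 kW = 150 W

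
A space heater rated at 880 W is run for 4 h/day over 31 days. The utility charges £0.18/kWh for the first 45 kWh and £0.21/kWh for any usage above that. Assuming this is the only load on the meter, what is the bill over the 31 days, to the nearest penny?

Runtime = 4 h/day × 31 days = 124 h
Energy = 0.88 kW × 124 h = 109.12 kWh
Tier 1 (0–45 kWh): 45 × £0.18 = £8.1
Above 45 kWh: 64.12 × £0.21 = £13.4652
Bill = £21.57

£21.57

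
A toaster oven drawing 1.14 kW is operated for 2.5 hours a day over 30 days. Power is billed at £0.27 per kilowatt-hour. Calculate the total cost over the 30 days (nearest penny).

£23.09

Runtime = 2.5 h/day × 30 days = 75 h
Energy = 1.14 kW × 75 h = 85.5 kWh
Cost = 85.5 kWh × £0.27/kWh = £23.09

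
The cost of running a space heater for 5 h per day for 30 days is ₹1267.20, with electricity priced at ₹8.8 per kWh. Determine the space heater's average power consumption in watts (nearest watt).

960 W

Energy = ₹1267.20 ÷ ₹8.8/kWh = 144 kWh
Runtime = 5 h/day × 30 days = 150 h
Power = 144 kWh ÷ 150 h = 0.96 kW = 960 W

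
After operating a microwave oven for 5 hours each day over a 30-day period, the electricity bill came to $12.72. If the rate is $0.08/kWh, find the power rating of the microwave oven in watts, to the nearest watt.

1060 W

Energy = $12.72 ÷ $0.08/kWh = 159 kWh
Runtime = 5 h/day × 30 days = 150 h
Power = 159 kWh ÷ 150 h = 1.06 kW = 1060 W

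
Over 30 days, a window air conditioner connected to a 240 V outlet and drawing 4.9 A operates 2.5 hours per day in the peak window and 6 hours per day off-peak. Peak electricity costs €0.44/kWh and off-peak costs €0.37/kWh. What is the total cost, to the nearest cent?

€117.13

Power = 4.9 A × 240 V = 1176 W = 1.176 kW
Peak energy = 1.176 kW × 2.5 h × 30 = 88.2 kWh
Off-peak energy = 1.176 kW × 6 h × 30 = 211.68 kWh
Cost = 88.2 × €0.44 + 211.68 × €0.37 = €38.808 + €78.3216 = €117.13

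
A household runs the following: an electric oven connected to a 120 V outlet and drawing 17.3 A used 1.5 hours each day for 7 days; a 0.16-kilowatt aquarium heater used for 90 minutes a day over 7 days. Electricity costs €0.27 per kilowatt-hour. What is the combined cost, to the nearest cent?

€6.34

electric oven: Power = 17.3 A × 120 V = 2076 W = 2.076 kW
electric oven: Runtime = 1.5 h/day × 7 days = 10.5 h
electric oven: 2.076 kW × 10.5 h = 21.798 kWh
aquarium heater: Runtime = 90 min × 7 = 630 min = 10.5 h
aquarium heater: 0.16 kW × 10.5 h = 1.68 kWh
Total energy = 23.478 kWh
Cost = 23.478 × €0.27 = €6.34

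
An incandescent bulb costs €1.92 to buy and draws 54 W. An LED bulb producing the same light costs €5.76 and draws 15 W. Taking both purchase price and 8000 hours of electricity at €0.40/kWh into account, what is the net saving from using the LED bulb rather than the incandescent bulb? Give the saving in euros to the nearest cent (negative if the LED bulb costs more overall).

incandescent bulb: €1.92 + (54/1000) kW × 8000 h × €0.40 = €1.92 + €172.8 = €174.72
LED bulb: €5.76 + (15/1000) kW × 8000 h × €0.40 = €5.76 + €48 = €53.76
Saving = €174.72 − €53.76 = €120.96

€120.96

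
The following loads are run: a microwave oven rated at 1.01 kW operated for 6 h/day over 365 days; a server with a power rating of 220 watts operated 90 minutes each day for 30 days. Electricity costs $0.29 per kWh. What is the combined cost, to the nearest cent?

$644.32

microwave oven: Runtime = 6 h/day × 365 days = 2190 h
microwave oven: 1.01 kW × 2190 h = 2211.9 kWh
server: Runtime = 90 min × 30 = 2700 min = 45 h
server: 0.22 kW × 45 h = 9.9 kWh
Total energy = 2221.8 kWh
Cost = 2221.8 × $0.29 = $644.32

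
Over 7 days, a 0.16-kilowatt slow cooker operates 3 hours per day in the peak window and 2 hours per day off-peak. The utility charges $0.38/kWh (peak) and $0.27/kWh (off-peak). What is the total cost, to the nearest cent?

$1.88

Peak energy = 0.16 kW × 3 h × 7 = 3.36 kWh
Off-peak energy = 0.16 kW × 2 h × 7 = 2.24 kWh
Cost = 3.36 × $0.38 + 2.24 × $0.27 = $1.2768 + $0.6048 = $1.88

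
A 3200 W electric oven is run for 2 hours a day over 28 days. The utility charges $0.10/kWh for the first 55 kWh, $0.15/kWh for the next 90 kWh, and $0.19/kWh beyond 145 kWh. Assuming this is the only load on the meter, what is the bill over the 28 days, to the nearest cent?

Runtime = 2 h/day × 28 days = 56 h
Energy = 3.2 kW × 56 h = 179.2 kWh
Tier 1 (0–55 kWh): 55 × $0.10 = $5.5
Tier 2 (55–145 kWh): 90 × $0.15 = $13.5
Above 145 kWh: 34.2 × $0.19 = $6.498
Bill = $25.50

$25.50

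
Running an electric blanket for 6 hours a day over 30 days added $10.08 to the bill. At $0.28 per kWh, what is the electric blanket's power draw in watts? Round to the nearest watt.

200 W

Energy = $10.08 ÷ $0.28/kWh = 36 kWh
Runtime = 6 h/day × 30 days = 180 h
Power = 36 kWh ÷ 180 h = 0.2 kW = 200 W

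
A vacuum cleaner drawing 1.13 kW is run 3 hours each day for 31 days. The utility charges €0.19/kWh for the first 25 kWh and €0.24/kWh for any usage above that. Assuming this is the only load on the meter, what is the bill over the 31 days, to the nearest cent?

Runtime = 3 h/day × 31 days = 93 h
Energy = 1.13 kW × 93 h = 105.09 kWh
Tier 1 (0–25 kWh): 25 × €0.19 = €4.75
Above 25 kWh: 80.09 × €0.24 = €19.2216
Bill = €23.97

€23.97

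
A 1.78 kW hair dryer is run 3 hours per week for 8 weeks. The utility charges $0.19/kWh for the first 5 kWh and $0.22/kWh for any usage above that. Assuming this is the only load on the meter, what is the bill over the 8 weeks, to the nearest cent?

Runtime = 3 h/week × 8 weeks = 24 h
Energy = 1.78 kW × 24 h = 42.72 kWh
Tier 1 (0–5 kWh): 5 × $0.19 = $0.95
Above 5 kWh: 37.72 × $0.22 = $8.2984
Bill = $9.25

$9.25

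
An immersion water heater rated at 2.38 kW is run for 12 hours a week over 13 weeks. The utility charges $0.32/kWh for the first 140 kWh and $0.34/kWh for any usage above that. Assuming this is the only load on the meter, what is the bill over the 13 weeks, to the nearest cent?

$123.44

Runtime = 12 h/week × 13 weeks = 156 h
Energy = 2.38 kW × 156 h = 371.28 kWh
Tier 1 (0–140 kWh): 140 × $0.32 = $44.8
Above 140 kWh: 231.28 × $0.34 = $78.6352
Bill = $123.44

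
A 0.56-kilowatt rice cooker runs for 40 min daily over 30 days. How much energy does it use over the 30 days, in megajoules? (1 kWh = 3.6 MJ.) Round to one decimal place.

Runtime = 40 min × 30 = 1200 min = 20 h
Energy = 0.56 kW × 20 h = 11.2 kWh
= 11.2 × 3.6 MJ = 40.3 MJ

40.3 MJ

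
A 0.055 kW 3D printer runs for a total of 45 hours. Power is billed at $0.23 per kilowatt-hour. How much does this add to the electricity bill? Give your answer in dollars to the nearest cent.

Energy = 0.055 kW × 45 h = 2.475 kWh
Cost = 2.475 kWh × $0.23/kWh = $0.57

$0.57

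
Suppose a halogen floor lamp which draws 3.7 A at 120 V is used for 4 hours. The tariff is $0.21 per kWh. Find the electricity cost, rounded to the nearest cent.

$0.37

Power = 3.7 A × 120 V = 444 W = 0.444 kW
Energy = 0.444 kW × 4 h = 1.776 kWh
Cost = 1.776 kWh × $0.21/kWh = $0.37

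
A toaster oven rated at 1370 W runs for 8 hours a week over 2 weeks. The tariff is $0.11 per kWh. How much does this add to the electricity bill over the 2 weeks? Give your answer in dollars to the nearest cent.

$2.41

Runtime = 8 h/week × 2 weeks = 16 h
Energy = 1.37 kW × 16 h = 21.92 kWh
Cost = 21.92 kWh × $0.11/kWh = $2.41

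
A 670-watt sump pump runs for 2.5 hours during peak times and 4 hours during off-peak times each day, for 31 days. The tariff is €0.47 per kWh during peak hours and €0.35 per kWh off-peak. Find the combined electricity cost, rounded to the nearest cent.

€53.48

Peak energy = 0.67 kW × 2.5 h × 31 = 51.925 kWh
Off-peak energy = 0.67 kW × 4 h × 31 = 83.08 kWh
Cost = 51.925 × €0.47 + 83.08 × €0.35 = €24.40475 + €29.078 = €53.48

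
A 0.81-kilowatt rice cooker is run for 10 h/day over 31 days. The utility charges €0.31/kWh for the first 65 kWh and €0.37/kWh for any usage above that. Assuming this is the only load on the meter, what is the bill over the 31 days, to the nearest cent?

€89.01

Runtime = 10 h/day × 31 days = 310 h
Energy = 0.81 kW × 310 h = 251.1 kWh
Tier 1 (0–65 kWh): 65 × €0.31 = €20.15
Above 65 kWh: 186.1 × €0.37 = €68.857
Bill = €89.01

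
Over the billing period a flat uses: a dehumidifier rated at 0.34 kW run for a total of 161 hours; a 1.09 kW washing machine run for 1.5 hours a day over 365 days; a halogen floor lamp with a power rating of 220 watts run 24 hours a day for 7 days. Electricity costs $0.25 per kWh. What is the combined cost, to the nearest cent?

$172.12

dehumidifier: 0.34 kW × 161 h = 54.74 kWh
washing machine: Runtime = 1.5 h/day × 365 days = 547.5 h
washing machine: 1.09 kW × 547.5 h = 596.775 kWh
halogen floor lamp: Runtime = 24 h × 7 = 168 h
halogen floor lamp: 0.22 kW × 168 h = 36.96 kWh
Total energy = 688.475 kWh
Cost = 688.475 × $0.25 = $172.12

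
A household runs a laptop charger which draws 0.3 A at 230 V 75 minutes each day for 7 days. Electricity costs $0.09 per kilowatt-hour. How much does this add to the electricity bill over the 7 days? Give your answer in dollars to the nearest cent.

$0.05

Power = 0.3 A × 230 V = 69 W = 0.069 kW
Runtime = 75 min × 7 = 525 min = 8.75 h
Energy = 0.069 kW × 8.75 h = 0.60375 kWh
Cost = 0.60375 kWh × $0.09/kWh = $0.05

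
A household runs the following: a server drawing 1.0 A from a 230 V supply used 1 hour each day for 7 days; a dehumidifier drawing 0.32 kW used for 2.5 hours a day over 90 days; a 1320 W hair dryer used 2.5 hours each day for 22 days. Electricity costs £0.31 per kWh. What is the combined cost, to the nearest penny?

server: Power = 1.0 A × 230 V = 230 W = 0.23 kW
server: Runtime = 1 h/day × 7 days = 7 h
server: 0.23 kW × 7 h = 1.61 kWh
dehumidifier: Runtime = 2.5 h/day × 90 days = 225 h
dehumidifier: 0.32 kW × 225 h = 72 kWh
hair dryer: Runtime = 2.5 h/day × 22 days = 55 h
hair dryer: 1.32 kW × 55 h = 72.6 kWh
Total energy = 146.21 kWh
Cost = 146.21 × £0.31 = £45.33

£45.33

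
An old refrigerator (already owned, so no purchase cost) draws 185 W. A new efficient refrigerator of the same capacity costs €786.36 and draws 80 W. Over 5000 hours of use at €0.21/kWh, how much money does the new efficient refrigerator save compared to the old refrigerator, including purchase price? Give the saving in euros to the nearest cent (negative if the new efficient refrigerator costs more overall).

old refrigerator: €0.00 + (185/1000) kW × 5000 h × €0.21 = €0.00 + €194.25 = €194.25
new efficient refrigerator: €786.36 + (80/1000) kW × 5000 h × €0.21 = €786.36 + €84 = €870.36
Saving = €194.25 − €870.36 = −€676.11

-€676.11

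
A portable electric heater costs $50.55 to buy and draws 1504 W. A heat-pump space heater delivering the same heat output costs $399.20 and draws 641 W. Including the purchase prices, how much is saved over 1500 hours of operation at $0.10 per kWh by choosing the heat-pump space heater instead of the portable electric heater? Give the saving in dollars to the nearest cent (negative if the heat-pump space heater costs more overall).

portable electric heater: $50.55 + (1504/1000) kW × 1500 h × $0.10 = $50.55 + $225.6 = $276.15
heat-pump space heater: $399.20 + (641/1000) kW × 1500 h × $0.10 = $399.20 + $96.15 = $495.35
Saving = $276.15 − $495.35 = −$219.2

-$219.20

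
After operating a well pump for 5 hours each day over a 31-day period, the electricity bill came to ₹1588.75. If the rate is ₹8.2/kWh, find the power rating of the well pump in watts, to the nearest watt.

Energy = ₹1588.75 ÷ ₹8.2/kWh = 193.75 kWh
Runtime = 5 h/day × 31 days = 155 h
Power = 193.75 kWh ÷ 155 h = 1.25 kW = 1250 W

1250 W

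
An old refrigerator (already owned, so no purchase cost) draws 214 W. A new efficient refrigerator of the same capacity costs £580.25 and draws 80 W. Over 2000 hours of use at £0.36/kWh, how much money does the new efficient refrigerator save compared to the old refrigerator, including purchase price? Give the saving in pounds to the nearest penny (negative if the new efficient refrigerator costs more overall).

old refrigerator: £0.00 + (214/1000) kW × 2000 h × £0.36 = £0.00 + £154.08 = £154.08
new efficient refrigerator: £580.25 + (80/1000) kW × 2000 h × £0.36 = £580.25 + £57.6 = £637.85
Saving = £154.08 − £637.85 = −£483.77

-£483.77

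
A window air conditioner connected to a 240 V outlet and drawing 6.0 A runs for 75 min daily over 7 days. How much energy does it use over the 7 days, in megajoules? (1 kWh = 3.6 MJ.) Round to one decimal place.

Power = 6.0 A × 240 V = 1440 W = 1.44 kW
Runtime = 75 min × 7 = 525 min = 8.75 h
Energy = 1.44 kW × 8.75 h = 12.6 kWh
= 12.6 × 3.6 MJ = 45.4 MJ

45.4 MJ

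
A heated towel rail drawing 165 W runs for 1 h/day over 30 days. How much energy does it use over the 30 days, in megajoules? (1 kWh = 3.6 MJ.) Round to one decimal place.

17.8 MJ

Runtime = 1 h/day × 30 days = 30 h
Energy = 0.165 kW × 30 h = 4.95 kWh
= 4.95 × 3.6 MJ = 17.8 MJ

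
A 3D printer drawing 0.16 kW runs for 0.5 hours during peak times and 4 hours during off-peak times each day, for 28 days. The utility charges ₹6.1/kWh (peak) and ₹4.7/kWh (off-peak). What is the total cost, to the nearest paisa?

Peak energy = 0.16 kW × 0.5 h × 28 = 2.24 kWh
Off-peak energy = 0.16 kW × 4 h × 28 = 17.92 kWh
Cost = 2.24 × ₹6.1 + 17.92 × ₹4.7 = ₹13.664 + ₹84.224 = ₹97.89

₹97.89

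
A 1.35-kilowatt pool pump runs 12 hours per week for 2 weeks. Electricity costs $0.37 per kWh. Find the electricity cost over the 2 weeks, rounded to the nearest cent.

Runtime = 12 h/week × 2 weeks = 24 h
Energy = 1.35 kW × 24 h = 32.4 kWh
Cost = 32.4 kWh × $0.37/kWh = $11.99

$11.99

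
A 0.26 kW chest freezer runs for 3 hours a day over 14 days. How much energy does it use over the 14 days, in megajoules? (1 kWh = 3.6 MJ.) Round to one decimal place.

39.3 MJ

Runtime = 3 h/day × 14 days = 42 h
Energy = 0.26 kW × 42 h = 10.92 kWh
= 10.92 × 3.6 MJ = 39.3 MJ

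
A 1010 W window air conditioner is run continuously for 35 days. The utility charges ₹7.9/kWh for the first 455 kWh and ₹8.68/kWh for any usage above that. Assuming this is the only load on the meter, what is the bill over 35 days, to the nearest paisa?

Runtime = 24 h × 35 = 840 h
Energy = 1.01 kW × 840 h = 848.4 kWh
Tier 1 (0–455 kWh): 455 × ₹7.9 = ₹3594.5
Above 455 kWh: 393.4 × ₹8.68 = ₹3414.712
Bill = ₹7009.21

₹7009.21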